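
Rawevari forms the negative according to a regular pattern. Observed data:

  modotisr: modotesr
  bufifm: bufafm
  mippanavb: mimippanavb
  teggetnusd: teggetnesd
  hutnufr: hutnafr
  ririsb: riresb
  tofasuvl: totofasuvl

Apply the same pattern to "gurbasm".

gurbesm

modotisr and hutnufr both end in -r yet inflect differently (modotesr, hutnafr), so the final letter is not what conditions the rule; the second-to-last letter is.
"gurbasm" has second-to-last letter 's'. The stems whose second-to-last letter is 's' (modotisr → modotesr, teggetnusd → teggetnesd, ririsb → riresb) change the last vowel to 'e'.
So gurbasm → gurbesm.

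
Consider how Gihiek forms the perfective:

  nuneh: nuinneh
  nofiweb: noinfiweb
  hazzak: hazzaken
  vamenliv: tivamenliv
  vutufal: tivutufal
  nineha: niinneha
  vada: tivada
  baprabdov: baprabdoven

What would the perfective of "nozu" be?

noinzu

baprabdov and vamenliv both end in -v yet inflect differently (baprabdoven, tivamenliv), so the final letter is not what conditions the rule; the first letter is.
"nozu" begins with n-. The stems beginning with n- (nineha → niinneha, nofiweb → noinfiweb, nuneh → nuinneh) insert -in- after the first vowel.
So nozu → noinzu.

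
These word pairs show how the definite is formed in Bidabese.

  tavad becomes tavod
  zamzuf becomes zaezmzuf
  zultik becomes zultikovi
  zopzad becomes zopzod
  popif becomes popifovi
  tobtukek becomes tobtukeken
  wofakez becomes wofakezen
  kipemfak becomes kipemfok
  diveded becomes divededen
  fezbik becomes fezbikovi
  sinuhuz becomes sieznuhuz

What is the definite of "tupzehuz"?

"tupzehuz" has last vowel 'u'. The stems whose last vowel is 'u' (sinuhuz → sieznuhuz, zamzuf → zaezmzuf) insert -ez- after the first vowel.
So tupzehuz → tuezpzehuz.

tuezpzehuz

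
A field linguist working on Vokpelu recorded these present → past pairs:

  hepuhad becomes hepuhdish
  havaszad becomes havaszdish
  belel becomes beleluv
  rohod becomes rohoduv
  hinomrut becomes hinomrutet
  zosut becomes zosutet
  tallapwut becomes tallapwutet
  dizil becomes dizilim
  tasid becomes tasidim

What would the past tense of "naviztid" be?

"naviztid" has last vowel 'i'. The stems whose last vowel is 'i' (dizil → dizilim, tasid → tasidim) add -im.
So naviztid → naviztidim.

naviztidim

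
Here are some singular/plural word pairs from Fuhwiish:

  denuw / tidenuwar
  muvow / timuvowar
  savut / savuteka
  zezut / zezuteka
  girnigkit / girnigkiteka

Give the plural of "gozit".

denuw and savut both have last vowel 'u' yet inflect differently (tidenuwar, savuteka), so the last vowel is not what conditions the rule; the final letter is.
"gozit" ends in -t. The stems ending in -t (savut → savuteka, zezut → zezuteka, girnigkit → girnigkiteka) add -eka.
The other pattern: stems ending in -w add ti- … -ar around the stem.
So gozit → goziteka.

goziteka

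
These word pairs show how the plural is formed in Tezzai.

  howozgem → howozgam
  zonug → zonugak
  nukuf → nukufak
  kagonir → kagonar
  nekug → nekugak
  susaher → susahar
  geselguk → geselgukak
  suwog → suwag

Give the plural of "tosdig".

tosdag

nekug and suwog both end in -g yet inflect differently (nekugak, suwag), so the final letter is not what conditions the rule; the last vowel is.
"tosdig" has last vowel 'i'. The one such stem in the data (kagonir → kagonar) changes the last vowel to 'a' (as do susaher, suwog), so the same rule applies.
The other pattern: stems whose last vowel is 'u' add -ak.
So tosdig → tosdag.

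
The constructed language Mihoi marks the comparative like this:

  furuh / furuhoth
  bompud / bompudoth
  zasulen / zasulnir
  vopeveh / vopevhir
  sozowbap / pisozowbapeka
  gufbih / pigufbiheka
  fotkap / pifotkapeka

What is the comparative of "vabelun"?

vabelunoth

furuh and vopeveh both end in -h yet inflect differently (furuhoth, vopevhir), so the final letter is not what conditions the rule; the last vowel is.
"vabelun" has last vowel 'u'. The stems whose last vowel is 'u' (furuh → furuhoth, bompud → bompudoth) add -oth.
So vabelun → vabelunoth.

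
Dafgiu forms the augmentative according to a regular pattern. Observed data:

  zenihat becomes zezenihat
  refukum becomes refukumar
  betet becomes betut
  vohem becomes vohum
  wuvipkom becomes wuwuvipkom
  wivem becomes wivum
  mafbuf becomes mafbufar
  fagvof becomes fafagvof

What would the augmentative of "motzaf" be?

momotzaf

"motzaf" has last vowel 'a'. The one such stem in the data (zenihat → zezenihat) repeats the first consonant+vowel as a prefix (as do wuvipkom, fagvof), so the same rule applies.
So motzaf → momotzaf.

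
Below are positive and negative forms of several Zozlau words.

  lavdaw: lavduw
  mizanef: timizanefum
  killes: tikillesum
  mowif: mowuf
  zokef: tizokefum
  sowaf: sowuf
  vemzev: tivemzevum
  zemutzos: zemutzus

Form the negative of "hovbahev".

tihovbahevum

zokef and mowif both end in -f yet inflect differently (tizokefum, mowuf), so the final letter is not what conditions the rule; the last vowel is.
"hovbahev" has last vowel 'e'. The stems whose last vowel is 'e' (zokef → tizokefum, killes → tikillesum, mizanef → timizanefum) add ti- … -um around the stem.
The other pattern: stems whose last vowel is 'a', 'i' or 'o' change the last vowel to 'u'.
So hovbahev → tihovbahevum.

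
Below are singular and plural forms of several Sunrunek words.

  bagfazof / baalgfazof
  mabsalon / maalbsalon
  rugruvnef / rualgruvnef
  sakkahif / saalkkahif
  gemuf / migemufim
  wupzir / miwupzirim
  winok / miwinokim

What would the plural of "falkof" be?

mifalkofim

"falkof" has 2 vowels. The stems with 2 vowels (wupzir → miwupzirim, gemuf → migemufim, winok → miwinokim) add mi- … -im around the stem.
The other pattern: stems with 3 vowels insert -al- after the first vowel.
So falkof → mifalkofim.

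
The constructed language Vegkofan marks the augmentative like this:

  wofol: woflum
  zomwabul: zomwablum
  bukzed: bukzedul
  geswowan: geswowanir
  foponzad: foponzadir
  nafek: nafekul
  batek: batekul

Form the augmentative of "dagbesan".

"dagbesan" has last vowel 'a'. The stems whose last vowel is 'a' (geswowan → geswowanir, foponzad → foponzadir) add -ir.
So dagbesan → dagbesanir.

dagbesanir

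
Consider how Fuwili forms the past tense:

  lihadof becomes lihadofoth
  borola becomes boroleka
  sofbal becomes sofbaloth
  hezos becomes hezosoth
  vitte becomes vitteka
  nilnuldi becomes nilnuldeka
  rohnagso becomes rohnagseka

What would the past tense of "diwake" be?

sofbal and borola both have last vowel 'a' yet inflect differently (sofbaloth, boroleka), so the last vowel is not what conditions the rule; whether the stem ends in a vowel or a consonant is.
"diwake" ends in a vowel. The stems ending in a vowel (borola → boroleka, vitte → vitteka, nilnuldi → nilnuldeka) drop the final letter and add -eka.
The other pattern: stems ending in a consonant add -oth.
So diwake → diwakeka.

diwakeka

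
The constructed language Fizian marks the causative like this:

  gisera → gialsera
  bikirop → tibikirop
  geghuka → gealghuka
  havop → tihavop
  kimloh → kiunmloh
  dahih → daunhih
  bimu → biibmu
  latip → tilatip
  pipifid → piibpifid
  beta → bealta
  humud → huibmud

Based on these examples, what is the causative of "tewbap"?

titewbap

latip and dahih both have last vowel 'i' yet inflect differently (tilatip, daunhih), so the last vowel is not what conditions the rule; the final letter is.
"tewbap" ends in -p. The stems ending in -p (havop → tihavop, bikirop → tibikirop, latip → tilatip) add the prefix ti-.
So tewbap → titewbap.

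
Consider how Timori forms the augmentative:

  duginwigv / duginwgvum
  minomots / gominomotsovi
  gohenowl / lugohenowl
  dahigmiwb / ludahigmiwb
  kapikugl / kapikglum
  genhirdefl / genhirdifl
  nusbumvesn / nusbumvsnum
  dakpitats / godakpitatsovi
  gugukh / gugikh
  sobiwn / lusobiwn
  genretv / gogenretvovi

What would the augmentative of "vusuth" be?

"vusuth" has second-to-last letter 't'. The stems whose second-to-last letter is 't' (minomots → gominomotsovi, dakpitats → godakpitatsovi, genretv → gogenretvovi) add go- … -ovi around the stem.
So vusuth → govusuthovi.

govusuthovi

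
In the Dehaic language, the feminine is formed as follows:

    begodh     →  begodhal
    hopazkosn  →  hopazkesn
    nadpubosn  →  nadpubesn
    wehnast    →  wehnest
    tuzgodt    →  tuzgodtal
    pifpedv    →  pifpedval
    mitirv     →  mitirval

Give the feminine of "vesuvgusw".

vesuvgesw

wehnast and tuzgodt both end in -t yet inflect differently (wehnest, tuzgodtal), so the final letter is not what conditions the rule; the second-to-last letter is.
"vesuvgusw" has second-to-last letter 's'. The stems whose second-to-last letter is 's' (hopazkosn → hopazkesn, nadpubosn → nadpubesn, wehnast → wehnest) change the last vowel to 'e'.
So vesuvgusw → vesuvgesw.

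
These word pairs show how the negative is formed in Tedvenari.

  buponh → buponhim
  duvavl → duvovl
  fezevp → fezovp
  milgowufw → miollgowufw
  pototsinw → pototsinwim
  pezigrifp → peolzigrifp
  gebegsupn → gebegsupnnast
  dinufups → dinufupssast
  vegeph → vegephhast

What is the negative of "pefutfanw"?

pefutfanwim

"pefutfanw" has second-to-last letter 'n'. The stems whose second-to-last letter is 'n' (buponh → buponhim, pototsinw → pototsinwim) add -im.
So pefutfanw → pefutfanwim.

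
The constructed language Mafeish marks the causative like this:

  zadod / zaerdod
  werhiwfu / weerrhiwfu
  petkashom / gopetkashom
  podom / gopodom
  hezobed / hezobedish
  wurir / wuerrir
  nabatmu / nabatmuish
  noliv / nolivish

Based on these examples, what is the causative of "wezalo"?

weerzalo

hezobed and zadod both end in -d yet inflect differently (hezobedish, zaerdod), so the final letter is not what conditions the rule; the first letter is.
"wezalo" begins with w-. The stems beginning with w- (wurir → wuerrir, werhiwfu → weerrhiwfu) insert -er- after the first vowel.
So wezalo → weerzalo.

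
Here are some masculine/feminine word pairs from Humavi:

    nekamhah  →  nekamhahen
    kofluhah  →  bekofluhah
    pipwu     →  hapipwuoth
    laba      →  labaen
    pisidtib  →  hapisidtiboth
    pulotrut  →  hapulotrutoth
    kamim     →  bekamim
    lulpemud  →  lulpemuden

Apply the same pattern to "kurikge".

bekurikge

"kurikge" begins with k-. The stems beginning with k- (kamim → bekamim, kofluhah → bekofluhah) add the prefix be-.
The other patterns: stems beginning with p- add ha- … -oth around the stem; stems beginning with l- or n- add -en.
So kurikge → bekurikge.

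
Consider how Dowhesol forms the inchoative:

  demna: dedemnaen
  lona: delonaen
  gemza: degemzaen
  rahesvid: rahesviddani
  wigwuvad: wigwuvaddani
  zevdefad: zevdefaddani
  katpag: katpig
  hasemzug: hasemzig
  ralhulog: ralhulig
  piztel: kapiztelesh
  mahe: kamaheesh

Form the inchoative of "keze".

kakezeesh

"keze" ends in -e. The one such stem in the data (mahe → kamaheesh) adds ka- … -esh around the stem, so the same rule applies.
The other patterns: stems ending in -a add de- … -en around the stem; stems ending in -d double the final consonant and add -ani; stems ending in -g change the last vowel to 'i'.
So keze → kakezeesh.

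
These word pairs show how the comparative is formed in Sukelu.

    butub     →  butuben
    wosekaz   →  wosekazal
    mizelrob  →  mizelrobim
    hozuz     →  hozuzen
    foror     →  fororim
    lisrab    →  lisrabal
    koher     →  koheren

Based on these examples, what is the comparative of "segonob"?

segonobim

wosekaz and hozuz both end in -z yet inflect differently (wosekazal, hozuzen), so the final letter is not what conditions the rule; the last vowel is.
"segonob" has last vowel 'o'. The stems whose last vowel is 'o' (mizelrob → mizelrobim, foror → fororim) add -im.
The other patterns: stems whose last vowel is 'a' add -al; stems whose last vowel is 'e' or 'u' add -en.
So segonob → segonobim.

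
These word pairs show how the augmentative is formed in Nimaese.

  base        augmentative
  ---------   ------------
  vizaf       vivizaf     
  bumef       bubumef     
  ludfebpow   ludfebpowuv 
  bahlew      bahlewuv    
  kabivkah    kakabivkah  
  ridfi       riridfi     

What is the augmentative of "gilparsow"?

"gilparsow" ends in -w. The stems ending in -w (bahlew → bahlewuv, ludfebpow → ludfebpowuv) add -uv.
The other pattern: stems ending in -f, -h or -i repeat the first consonant+vowel as a prefix.
So gilparsow → gilparsowuv.

gilparsowuv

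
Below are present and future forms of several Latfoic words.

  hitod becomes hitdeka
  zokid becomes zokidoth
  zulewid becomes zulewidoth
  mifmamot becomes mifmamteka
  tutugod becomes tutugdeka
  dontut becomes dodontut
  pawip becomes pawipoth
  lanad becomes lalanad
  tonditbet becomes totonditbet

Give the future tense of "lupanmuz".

"lupanmuz" has last vowel 'u'. The one such stem in the data (dontut → dodontut) repeats the first consonant+vowel as a prefix (as do tonditbet, lanad), so the same rule applies.
The other patterns: stems whose last vowel is 'i' add -oth; stems whose last vowel is 'o' delete the last vowel and add -eka.
So lupanmuz → lulupanmuz.

lulupanmuz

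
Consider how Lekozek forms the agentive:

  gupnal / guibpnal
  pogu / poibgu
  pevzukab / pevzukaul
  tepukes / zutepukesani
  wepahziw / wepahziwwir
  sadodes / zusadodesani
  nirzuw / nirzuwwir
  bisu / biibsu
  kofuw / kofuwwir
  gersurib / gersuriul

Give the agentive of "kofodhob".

kofodhoul

"kofodhob" ends in -b. The stems ending in -b (gersurib → gersuriul, pevzukab → pevzukaul) drop the final letter and add -ul.
The other patterns: stems ending in -s add zu- … -ani around the stem; stems ending in -l or -u insert -ib- after the first vowel; stems ending in -w double the final consonant and add -ir.
So kofodhob → kofodhoul.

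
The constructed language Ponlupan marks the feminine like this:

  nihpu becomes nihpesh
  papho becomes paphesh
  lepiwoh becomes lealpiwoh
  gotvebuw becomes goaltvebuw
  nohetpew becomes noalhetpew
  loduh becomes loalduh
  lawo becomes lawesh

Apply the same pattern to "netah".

"netah" ends in a consonant. The stems ending in a consonant (loduh → loalduh, lepiwoh → lealpiwoh, nohetpew → noalhetpew) insert -al- after the first vowel.
The other pattern: stems ending in a vowel drop the final letter and add -esh.
So netah → nealtah.

nealtah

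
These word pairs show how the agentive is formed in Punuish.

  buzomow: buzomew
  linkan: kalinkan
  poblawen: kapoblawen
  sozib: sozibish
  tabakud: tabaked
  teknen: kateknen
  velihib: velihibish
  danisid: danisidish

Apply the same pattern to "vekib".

vekibish

danisid and tabakud both end in -d yet inflect differently (danisidish, tabaked), so the final letter is not what conditions the rule; the last vowel is.
"vekib" has last vowel 'i'. The stems whose last vowel is 'i' (sozib → sozibish, velihib → velihibish, danisid → danisidish) add -ish.
So vekib → vekibish.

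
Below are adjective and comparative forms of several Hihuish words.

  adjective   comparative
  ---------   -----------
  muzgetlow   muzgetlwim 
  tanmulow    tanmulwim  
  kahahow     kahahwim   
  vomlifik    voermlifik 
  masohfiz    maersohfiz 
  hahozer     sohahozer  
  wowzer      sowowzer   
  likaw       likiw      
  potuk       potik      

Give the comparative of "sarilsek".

sosarilsek

"sarilsek" has last vowel 'e'. The stems whose last vowel is 'e' (hahozer → sohahozer, wowzer → sowowzer) add the prefix so-.
So sarilsek → sosarilsek.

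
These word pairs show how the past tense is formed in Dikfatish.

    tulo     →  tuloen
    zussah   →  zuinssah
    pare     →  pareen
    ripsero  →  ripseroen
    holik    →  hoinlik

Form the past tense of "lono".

pare and holik both have 2 vowels yet inflect differently (pareen, hoinlik), so the number of vowels is not what conditions the rule; whether the stem ends in a vowel or a consonant is.
"lono" ends in a vowel. The stems ending in a vowel (pare → pareen, ripsero → ripseroen, tulo → tuloen) add -en.
So lono → lonoen.

lonoen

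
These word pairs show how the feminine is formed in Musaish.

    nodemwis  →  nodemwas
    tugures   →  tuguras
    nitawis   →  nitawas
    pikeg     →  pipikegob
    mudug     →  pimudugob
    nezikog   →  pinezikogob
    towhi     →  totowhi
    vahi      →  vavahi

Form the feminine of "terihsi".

teterihsi

tugures and pikeg both have last vowel 'e' yet inflect differently (tuguras, pipikegob), so the last vowel is not what conditions the rule; the final letter is.
"terihsi" ends in -i. The stems ending in -i (towhi → totowhi, vahi → vavahi) repeat the first consonant+vowel as a prefix.
So terihsi → teterihsi.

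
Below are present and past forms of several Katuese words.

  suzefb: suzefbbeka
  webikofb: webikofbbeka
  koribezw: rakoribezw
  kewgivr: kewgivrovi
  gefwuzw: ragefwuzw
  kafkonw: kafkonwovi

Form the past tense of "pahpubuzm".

gefwuzw and kafkonw both end in -w yet inflect differently (ragefwuzw, kafkonwovi), so the final letter is not what conditions the rule; the second-to-last letter is.
"pahpubuzm" has second-to-last letter 'z'. The stems whose second-to-last letter is 'z' (gefwuzw → ragefwuzw, koribezw → rakoribezw) add the prefix ra-.
So pahpubuzm → rapahpubuzm.

rapahpubuzm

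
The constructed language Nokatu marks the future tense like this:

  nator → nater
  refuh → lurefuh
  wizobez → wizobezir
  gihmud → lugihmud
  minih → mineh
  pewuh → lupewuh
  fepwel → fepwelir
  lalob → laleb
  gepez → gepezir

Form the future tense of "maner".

refuh and minih both end in -h yet inflect differently (lurefuh, mineh), so the final letter is not what conditions the rule; the last vowel is.
"maner" has last vowel 'e'. The stems whose last vowel is 'e' (gepez → gepezir, wizobez → wizobezir, fepwel → fepwelir) add -ir.
The other patterns: stems whose last vowel is 'u' add the prefix lu-; stems whose last vowel is 'i' or 'o' change the last vowel to 'e'.
So maner → manerir.

manerir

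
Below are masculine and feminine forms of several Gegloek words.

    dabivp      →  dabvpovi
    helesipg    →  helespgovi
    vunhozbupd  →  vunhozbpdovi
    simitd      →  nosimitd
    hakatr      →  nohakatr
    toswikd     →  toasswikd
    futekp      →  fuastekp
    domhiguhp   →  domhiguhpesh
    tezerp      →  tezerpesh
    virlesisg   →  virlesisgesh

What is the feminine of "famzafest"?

famzafestesh

vunhozbupd and simitd both end in -d yet inflect differently (vunhozbpdovi, nosimitd), so the final letter is not what conditions the rule; the second-to-last letter is.
"famzafest" has second-to-last letter 's'. The one such stem in the data (virlesisg → virlesisgesh) adds -esh, so the same rule applies.
The other patterns: stems whose second-to-last letter is 'p' or 'v' delete the last vowel and add -ovi; stems whose second-to-last letter is 't' add the prefix no-; stems whose second-to-last letter is 'k' insert -as- after the first vowel.
So famzafest → famzafestesh.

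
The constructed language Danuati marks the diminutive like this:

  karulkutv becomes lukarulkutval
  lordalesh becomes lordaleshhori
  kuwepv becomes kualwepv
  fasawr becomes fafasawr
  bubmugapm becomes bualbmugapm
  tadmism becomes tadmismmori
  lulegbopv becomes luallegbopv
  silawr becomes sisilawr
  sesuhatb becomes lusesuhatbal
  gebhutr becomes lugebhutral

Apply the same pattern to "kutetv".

lukutetval

fasawr and gebhutr both end in -r yet inflect differently (fafasawr, lugebhutral), so the final letter is not what conditions the rule; the second-to-last letter is.
"kutetv" has second-to-last letter 't'. The stems whose second-to-last letter is 't' (sesuhatb → lusesuhatbal, gebhutr → lugebhutral, karulkutv → lukarulkutval) add lu- … -al around the stem.
So kutetv → lukutetval.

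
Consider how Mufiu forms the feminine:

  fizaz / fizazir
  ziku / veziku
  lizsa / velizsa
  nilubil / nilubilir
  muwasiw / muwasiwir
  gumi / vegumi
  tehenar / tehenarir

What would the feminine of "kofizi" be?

vekofizi

fizaz and lizsa both have last vowel 'a' yet inflect differently (fizazir, velizsa), so the last vowel is not what conditions the rule; whether the stem ends in a vowel or a consonant is.
"kofizi" ends in a vowel. The stems ending in a vowel (lizsa → velizsa, ziku → veziku, gumi → vegumi) add the prefix ve-.
The other pattern: stems ending in a consonant add -ir.
So kofizi → vekofizi.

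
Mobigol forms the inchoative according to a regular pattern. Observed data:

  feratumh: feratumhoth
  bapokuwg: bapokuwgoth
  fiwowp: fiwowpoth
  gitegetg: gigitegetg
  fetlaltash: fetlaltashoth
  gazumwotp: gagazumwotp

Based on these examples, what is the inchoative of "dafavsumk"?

dafavsumkoth

gitegetg and bapokuwg both end in -g yet inflect differently (gigitegetg, bapokuwgoth), so the final letter is not what conditions the rule; the second-to-last letter is.
"dafavsumk" has second-to-last letter 'm'. The one such stem in the data (feratumh → feratumhoth) adds -oth, so the same rule applies.
So dafavsumk → dafavsumkoth.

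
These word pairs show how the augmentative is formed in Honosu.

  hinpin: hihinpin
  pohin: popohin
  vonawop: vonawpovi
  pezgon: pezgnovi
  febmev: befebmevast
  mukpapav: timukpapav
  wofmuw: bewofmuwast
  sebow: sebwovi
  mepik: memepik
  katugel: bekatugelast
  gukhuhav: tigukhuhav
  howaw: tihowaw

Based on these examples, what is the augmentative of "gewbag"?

tigewbag

wofmuw and sebow both end in -w yet inflect differently (bewofmuwast, sebwovi), so the final letter is not what conditions the rule; the last vowel is.
"gewbag" has last vowel 'a'. The stems whose last vowel is 'a' (mukpapav → timukpapav, gukhuhav → tigukhuhav, howaw → tihowaw) add the prefix ti-.
So gewbag → tigewbag.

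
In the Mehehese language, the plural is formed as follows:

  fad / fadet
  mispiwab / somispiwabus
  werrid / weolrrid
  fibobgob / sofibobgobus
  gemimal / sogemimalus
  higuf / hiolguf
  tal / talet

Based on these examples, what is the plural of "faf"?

fad and werrid both end in -d yet inflect differently (fadet, weolrrid), so the final letter is not what conditions the rule; the number of vowels is.
"faf" has 1 vowel. The stems with 1 vowel (tal → talet, fad → fadet) add -et.
The other patterns: stems with 2 vowels insert -ol- after the first vowel; stems with 3 vowels add so- … -us around the stem.
So faf → fafet.

fafet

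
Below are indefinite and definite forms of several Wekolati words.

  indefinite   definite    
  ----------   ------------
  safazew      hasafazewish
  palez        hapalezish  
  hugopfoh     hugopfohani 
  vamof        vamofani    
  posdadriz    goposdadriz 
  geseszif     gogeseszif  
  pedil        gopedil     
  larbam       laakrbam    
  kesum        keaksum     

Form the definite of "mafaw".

maakfaw

palez and posdadriz both end in -z yet inflect differently (hapalezish, goposdadriz), so the final letter is not what conditions the rule; the last vowel is.
"mafaw" has last vowel 'a'. The one such stem in the data (larbam → laakrbam) inserts -ak- after the first vowel (as does kesum), so the same rule applies.
The other patterns: stems whose last vowel is 'e' add ha- … -ish around the stem; stems whose last vowel is 'o' add -ani; stems whose last vowel is 'i' add the prefix go-.
So mafaw → maakfaw.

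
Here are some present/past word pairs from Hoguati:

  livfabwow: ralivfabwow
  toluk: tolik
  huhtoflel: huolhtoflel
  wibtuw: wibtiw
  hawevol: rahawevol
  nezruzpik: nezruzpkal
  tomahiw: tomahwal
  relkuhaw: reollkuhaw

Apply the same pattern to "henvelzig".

henvelzgal

livfabwow and wibtuw both end in -w yet inflect differently (ralivfabwow, wibtiw), so the final letter is not what conditions the rule; the last vowel is.
"henvelzig" has last vowel 'i'. The stems whose last vowel is 'i' (nezruzpik → nezruzpkal, tomahiw → tomahwal) delete the last vowel and add -al.
The other patterns: stems whose last vowel is 'o' add the prefix ra-; stems whose last vowel is 'u' change the last vowel to 'i'; stems whose last vowel is 'a' or 'e' insert -ol- after the first vowel.
So henvelzig → henvelzgal.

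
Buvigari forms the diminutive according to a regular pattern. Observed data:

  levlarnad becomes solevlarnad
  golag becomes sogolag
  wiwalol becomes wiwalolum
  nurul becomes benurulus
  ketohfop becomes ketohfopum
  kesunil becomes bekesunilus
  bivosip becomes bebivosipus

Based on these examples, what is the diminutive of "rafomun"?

berafomunus

wiwalol and kesunil both end in -l yet inflect differently (wiwalolum, bekesunilus), so the final letter is not what conditions the rule; the last vowel is.
"rafomun" has last vowel 'u'. The one such stem in the data (nurul → benurulus) adds be- … -us around the stem, so the same rule applies.
The other patterns: stems whose last vowel is 'o' add -um; stems whose last vowel is 'a' add the prefix so-.
So rafomun → berafomunus.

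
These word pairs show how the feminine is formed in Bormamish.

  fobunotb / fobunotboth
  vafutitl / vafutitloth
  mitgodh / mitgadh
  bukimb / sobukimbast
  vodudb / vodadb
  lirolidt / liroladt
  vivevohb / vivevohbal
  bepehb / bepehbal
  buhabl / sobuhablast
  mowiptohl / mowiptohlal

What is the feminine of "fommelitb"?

fobunotb and bepehb both end in -b yet inflect differently (fobunotboth, bepehbal), so the final letter is not what conditions the rule; the second-to-last letter is.
"fommelitb" has second-to-last letter 't'. The stems whose second-to-last letter is 't' (fobunotb → fobunotboth, vafutitl → vafutitloth) add -oth.
So fommelitb → fommelitboth.

fommelitboth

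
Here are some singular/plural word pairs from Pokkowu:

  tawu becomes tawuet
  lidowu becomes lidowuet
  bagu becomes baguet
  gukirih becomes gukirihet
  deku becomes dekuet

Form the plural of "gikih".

gikihet

Every pair shown (tawu → tawuet, lidowu → lidowuet, bagu → baguet, …) follows the same rule: add -et.
So gikih → gikihet.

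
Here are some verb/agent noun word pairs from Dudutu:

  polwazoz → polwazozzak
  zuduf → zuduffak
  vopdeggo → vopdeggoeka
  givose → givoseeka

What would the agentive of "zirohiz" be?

polwazoz and vopdeggo both have last vowel 'o' yet inflect differently (polwazozzak, vopdeggoeka), so the last vowel is not what conditions the rule; whether the stem ends in a vowel or a consonant is.
"zirohiz" ends in a consonant. The stems ending in a consonant (polwazoz → polwazozzak, zuduf → zuduffak) double the final consonant and add -ak.
So zirohiz → zirohizzak.

zirohizzak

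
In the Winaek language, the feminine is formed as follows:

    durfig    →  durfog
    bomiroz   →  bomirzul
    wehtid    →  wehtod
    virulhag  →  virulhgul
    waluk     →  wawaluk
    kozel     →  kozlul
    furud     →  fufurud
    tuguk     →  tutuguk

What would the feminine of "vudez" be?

vudzul

furud and wehtid both end in -d yet inflect differently (fufurud, wehtod), so the final letter is not what conditions the rule; the last vowel is.
"vudez" has last vowel 'e'. The one such stem in the data (kozel → kozlul) deletes the last vowel and adds -ul (as do virulhag, bomiroz), so the same rule applies.
The other patterns: stems whose last vowel is 'u' repeat the first consonant+vowel as a prefix; stems whose last vowel is 'i' change the last vowel to 'o'.
So vudez → vudzul.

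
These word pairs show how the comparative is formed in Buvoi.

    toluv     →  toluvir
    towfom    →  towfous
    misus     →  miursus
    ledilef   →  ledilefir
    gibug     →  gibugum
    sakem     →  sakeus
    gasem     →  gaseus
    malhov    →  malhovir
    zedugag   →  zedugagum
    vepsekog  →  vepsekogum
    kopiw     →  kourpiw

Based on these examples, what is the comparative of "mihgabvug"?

mihgabvugum

ledilef and gasem both have last vowel 'e' yet inflect differently (ledilefir, gaseus), so the last vowel is not what conditions the rule; the final letter is.
"mihgabvug" ends in -g. The stems ending in -g (vepsekog → vepsekogum, zedugag → zedugagum, gibug → gibugum) add -um.
So mihgabvug → mihgabvugum.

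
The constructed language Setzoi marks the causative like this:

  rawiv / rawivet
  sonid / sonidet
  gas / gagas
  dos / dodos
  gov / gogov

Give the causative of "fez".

fefez

gov and rawiv both end in -v yet inflect differently (gogov, rawivet), so the final letter is not what conditions the rule; the number of vowels is.
"fez" has 1 vowel. The stems with 1 vowel (gov → gogov, gas → gagas, dos → dodos) repeat the first consonant+vowel as a prefix.
The other pattern: stems with 2 vowels add -et.
So fez → fefez.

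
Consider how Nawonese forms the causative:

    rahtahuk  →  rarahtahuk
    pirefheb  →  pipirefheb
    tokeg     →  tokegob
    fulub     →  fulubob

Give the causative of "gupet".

"gupet" has 2 vowels. The stems with 2 vowels (tokeg → tokegob, fulub → fulubob) add -ob.
The other pattern: stems with 3 vowels repeat the first consonant+vowel as a prefix.
So gupet → gupetob.

gupetob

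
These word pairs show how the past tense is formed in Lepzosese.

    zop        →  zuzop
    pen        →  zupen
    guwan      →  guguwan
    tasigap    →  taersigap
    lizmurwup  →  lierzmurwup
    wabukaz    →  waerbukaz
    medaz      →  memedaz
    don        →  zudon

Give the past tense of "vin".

"vin" has 1 vowel. The stems with 1 vowel (pen → zupen, don → zudon, zop → zuzop) add the prefix zu-.
The other patterns: stems with 2 vowels repeat the first consonant+vowel as a prefix; stems with 3 vowels insert -er- after the first vowel.
So vin → zuvin.

zuvin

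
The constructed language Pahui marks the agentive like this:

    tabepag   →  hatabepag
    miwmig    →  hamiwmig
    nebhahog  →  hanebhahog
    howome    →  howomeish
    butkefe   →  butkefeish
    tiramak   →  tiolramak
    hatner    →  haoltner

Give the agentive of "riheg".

hariheg

tabepag and tiramak both have last vowel 'a' yet inflect differently (hatabepag, tiolramak), so the last vowel is not what conditions the rule; the final letter is.
"riheg" ends in -g. The stems ending in -g (tabepag → hatabepag, miwmig → hamiwmig, nebhahog → hanebhahog) add the prefix ha-.
The other patterns: stems ending in -e add -ish; stems ending in -k or -r insert -ol- after the first vowel.
So riheg → hariheg.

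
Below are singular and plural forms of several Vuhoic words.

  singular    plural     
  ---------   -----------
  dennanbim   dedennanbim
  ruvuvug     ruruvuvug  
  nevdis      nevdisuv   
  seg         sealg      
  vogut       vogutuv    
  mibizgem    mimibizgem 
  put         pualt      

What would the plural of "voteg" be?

voteguv

put and vogut both end in -t yet inflect differently (pualt, vogutuv), so the final letter is not what conditions the rule; the number of vowels is.
"voteg" has 2 vowels. The stems with 2 vowels (vogut → vogutuv, nevdis → nevdisuv) add -uv.
The other patterns: stems with 1 vowel insert -al- after the first vowel; stems with 3 vowels repeat the first consonant+vowel as a prefix.
So voteg → voteguv.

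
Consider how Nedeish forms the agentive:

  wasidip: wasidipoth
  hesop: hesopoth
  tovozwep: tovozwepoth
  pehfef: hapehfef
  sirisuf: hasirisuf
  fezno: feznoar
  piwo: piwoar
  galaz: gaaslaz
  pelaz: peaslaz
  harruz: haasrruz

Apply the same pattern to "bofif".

habofif

"bofif" ends in -f. The stems ending in -f (pehfef → hapehfef, sirisuf → hasirisuf) add the prefix ha-.
So bofif → habofif.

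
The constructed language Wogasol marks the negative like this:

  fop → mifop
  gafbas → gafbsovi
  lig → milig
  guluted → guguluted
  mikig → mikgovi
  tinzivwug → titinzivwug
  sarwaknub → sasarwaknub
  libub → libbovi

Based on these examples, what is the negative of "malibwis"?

mamalibwis

lig and mikig both end in -g yet inflect differently (milig, mikgovi), so the final letter is not what conditions the rule; the number of vowels is.
"malibwis" has 3 vowels. The stems with 3 vowels (sarwaknub → sasarwaknub, guluted → guguluted, tinzivwug → titinzivwug) repeat the first consonant+vowel as a prefix.
The other patterns: stems with 1 vowel add the prefix mi-; stems with 2 vowels delete the last vowel and add -ovi.
So malibwis → mamalibwis.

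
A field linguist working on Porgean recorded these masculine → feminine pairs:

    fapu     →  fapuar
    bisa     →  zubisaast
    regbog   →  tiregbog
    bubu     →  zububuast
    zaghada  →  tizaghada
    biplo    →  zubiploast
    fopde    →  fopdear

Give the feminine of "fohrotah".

fapu and bubu both end in -u yet inflect differently (fapuar, zububuast), so the final letter is not what conditions the rule; the first letter is.
"fohrotah" begins with f-. The stems beginning with f- (fopde → fopdear, fapu → fapuar) add -ar.
The other patterns: stems beginning with b- add zu- … -ast around the stem; stems beginning with r- or z- add the prefix ti-.
So fohrotah → fohrotahar.

fohrotahar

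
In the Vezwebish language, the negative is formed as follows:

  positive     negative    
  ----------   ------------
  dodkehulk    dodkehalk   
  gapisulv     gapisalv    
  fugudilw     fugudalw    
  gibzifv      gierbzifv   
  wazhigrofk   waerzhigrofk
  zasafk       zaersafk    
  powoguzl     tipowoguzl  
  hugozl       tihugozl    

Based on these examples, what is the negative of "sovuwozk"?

tisovuwozk

gapisulv and gibzifv both end in -v yet inflect differently (gapisalv, gierbzifv), so the final letter is not what conditions the rule; the second-to-last letter is.
"sovuwozk" has second-to-last letter 'z'. The stems whose second-to-last letter is 'z' (powoguzl → tipowoguzl, hugozl → tihugozl) add the prefix ti-.
The other patterns: stems whose second-to-last letter is 'l' change the last vowel to 'a'; stems whose second-to-last letter is 'f' insert -er- after the first vowel.
So sovuwozk → tisovuwozk.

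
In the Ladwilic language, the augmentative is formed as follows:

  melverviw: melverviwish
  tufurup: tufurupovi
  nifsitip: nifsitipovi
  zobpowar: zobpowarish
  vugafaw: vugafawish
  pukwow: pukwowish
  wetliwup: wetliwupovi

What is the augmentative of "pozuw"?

pozuwish

nifsitip and melverviw both have last vowel 'i' yet inflect differently (nifsitipovi, melverviwish), so the last vowel is not what conditions the rule; the final letter is.
"pozuw" ends in -w. The stems ending in -w (melverviw → melverviwish, pukwow → pukwowish, vugafaw → vugafawish) add -ish.
The other pattern: stems ending in -p add -ovi.
So pozuw → pozuwish.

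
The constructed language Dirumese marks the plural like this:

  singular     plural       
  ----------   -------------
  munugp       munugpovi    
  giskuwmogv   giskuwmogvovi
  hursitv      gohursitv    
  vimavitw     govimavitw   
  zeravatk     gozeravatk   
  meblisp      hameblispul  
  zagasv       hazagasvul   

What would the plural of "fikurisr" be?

hafikurisrul

"fikurisr" has second-to-last letter 's'. The stems whose second-to-last letter is 's' (meblisp → hameblispul, zagasv → hazagasvul) add ha- … -ul around the stem.
The other patterns: stems whose second-to-last letter is 'g' add -ovi; stems whose second-to-last letter is 't' add the prefix go-.
So fikurisr → hafikurisrul.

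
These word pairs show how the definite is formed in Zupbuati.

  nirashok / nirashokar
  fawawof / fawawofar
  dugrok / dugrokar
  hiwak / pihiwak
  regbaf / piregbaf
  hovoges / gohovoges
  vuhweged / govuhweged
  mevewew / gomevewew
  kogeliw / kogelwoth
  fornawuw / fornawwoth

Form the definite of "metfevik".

nirashok and hiwak both end in -k yet inflect differently (nirashokar, pihiwak), so the final letter is not what conditions the rule; the last vowel is.
"metfevik" has last vowel 'i'. The one such stem in the data (kogeliw → kogelwoth) deletes the last vowel and adds -oth (as does fornawuw), so the same rule applies.
The other patterns: stems whose last vowel is 'o' add -ar; stems whose last vowel is 'a' add the prefix pi-; stems whose last vowel is 'e' add the prefix go-.
So metfevik → metfevkoth.

metfevkoth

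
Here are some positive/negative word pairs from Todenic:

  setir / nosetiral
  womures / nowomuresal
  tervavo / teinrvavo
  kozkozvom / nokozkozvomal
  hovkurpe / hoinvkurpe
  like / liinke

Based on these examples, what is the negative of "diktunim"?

nodiktunimal

"diktunim" ends in a consonant. The stems ending in a consonant (kozkozvom → nokozkozvomal, womures → nowomuresal, setir → nosetiral) add no- … -al around the stem.
The other pattern: stems ending in a vowel insert -in- after the first vowel.
So diktunim → nodiktunimal.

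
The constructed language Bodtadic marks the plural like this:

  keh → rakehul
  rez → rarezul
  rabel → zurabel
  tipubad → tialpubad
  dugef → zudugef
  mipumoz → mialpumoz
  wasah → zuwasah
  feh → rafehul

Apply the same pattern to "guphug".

"guphug" has 2 vowels. The stems with 2 vowels (wasah → zuwasah, dugef → zudugef, rabel → zurabel) add the prefix zu-.
The other patterns: stems with 1 vowel add ra- … -ul around the stem; stems with 3 vowels insert -al- after the first vowel.
So guphug → zuguphug.

zuguphug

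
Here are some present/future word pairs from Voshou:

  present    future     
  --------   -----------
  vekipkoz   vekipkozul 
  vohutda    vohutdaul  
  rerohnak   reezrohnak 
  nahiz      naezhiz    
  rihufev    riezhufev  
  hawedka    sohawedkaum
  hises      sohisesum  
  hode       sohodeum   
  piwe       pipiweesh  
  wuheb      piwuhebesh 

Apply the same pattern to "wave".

piwaveesh

"wave" begins with w-. The one such stem in the data (wuheb → piwuhebesh) adds pi- … -esh around the stem, so the same rule applies.
So wave → piwaveesh.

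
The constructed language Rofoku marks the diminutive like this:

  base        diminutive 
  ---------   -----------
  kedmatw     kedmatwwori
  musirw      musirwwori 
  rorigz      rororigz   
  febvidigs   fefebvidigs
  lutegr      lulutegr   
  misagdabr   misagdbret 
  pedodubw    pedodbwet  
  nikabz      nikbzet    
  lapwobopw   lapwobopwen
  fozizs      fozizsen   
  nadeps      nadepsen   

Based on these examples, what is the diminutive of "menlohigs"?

memenlohigs

lutegr and misagdabr both end in -r yet inflect differently (lulutegr, misagdbret), so the final letter is not what conditions the rule; the second-to-last letter is.
"menlohigs" has second-to-last letter 'g'. The stems whose second-to-last letter is 'g' (rorigz → rororigz, febvidigs → fefebvidigs, lutegr → lulutegr) repeat the first consonant+vowel as a prefix.
So menlohigs → memenlohigs.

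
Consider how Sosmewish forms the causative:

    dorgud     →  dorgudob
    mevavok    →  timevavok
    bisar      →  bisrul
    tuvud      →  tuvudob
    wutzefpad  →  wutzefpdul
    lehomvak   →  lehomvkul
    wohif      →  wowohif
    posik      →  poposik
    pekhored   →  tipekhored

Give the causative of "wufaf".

wufful

lehomvak and posik both end in -k yet inflect differently (lehomvkul, poposik), so the final letter is not what conditions the rule; the last vowel is.
"wufaf" has last vowel 'a'. The stems whose last vowel is 'a' (bisar → bisrul, wutzefpad → wutzefpdul, lehomvak → lehomvkul) delete the last vowel and add -ul.
The other patterns: stems whose last vowel is 'i' repeat the first consonant+vowel as a prefix; stems whose last vowel is 'e' or 'o' add the prefix ti-; stems whose last vowel is 'u' add -ob.
So wufaf → wufful.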